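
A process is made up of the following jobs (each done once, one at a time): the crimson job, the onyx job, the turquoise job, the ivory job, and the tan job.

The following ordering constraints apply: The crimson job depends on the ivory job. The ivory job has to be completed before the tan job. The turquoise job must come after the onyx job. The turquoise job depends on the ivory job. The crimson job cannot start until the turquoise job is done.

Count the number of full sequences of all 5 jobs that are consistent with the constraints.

The jobs with no prerequisites are the onyx job, the ivory job; any of them can be placed first.
Systematically extending each partial ordering one job at a time and counting, there are 7 complete orderings.

7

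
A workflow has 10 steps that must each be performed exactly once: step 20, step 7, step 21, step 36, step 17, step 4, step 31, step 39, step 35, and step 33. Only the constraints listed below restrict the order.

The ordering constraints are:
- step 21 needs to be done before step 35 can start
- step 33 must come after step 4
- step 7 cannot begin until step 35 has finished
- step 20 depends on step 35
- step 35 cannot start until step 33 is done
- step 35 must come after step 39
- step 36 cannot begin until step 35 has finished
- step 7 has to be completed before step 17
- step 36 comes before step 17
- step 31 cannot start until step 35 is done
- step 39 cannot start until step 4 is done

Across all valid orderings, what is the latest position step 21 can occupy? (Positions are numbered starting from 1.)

4

Following every chain forward from step 21, the steps that must come later are step 20, step 7, step 36, step 17, step 31, step 35 — 6 of them.
With 6 mandatory successors out of 10 steps total, the latest slot for step 21 is 10−6 = 4, and it's reachable by doing all non-successors before step 21.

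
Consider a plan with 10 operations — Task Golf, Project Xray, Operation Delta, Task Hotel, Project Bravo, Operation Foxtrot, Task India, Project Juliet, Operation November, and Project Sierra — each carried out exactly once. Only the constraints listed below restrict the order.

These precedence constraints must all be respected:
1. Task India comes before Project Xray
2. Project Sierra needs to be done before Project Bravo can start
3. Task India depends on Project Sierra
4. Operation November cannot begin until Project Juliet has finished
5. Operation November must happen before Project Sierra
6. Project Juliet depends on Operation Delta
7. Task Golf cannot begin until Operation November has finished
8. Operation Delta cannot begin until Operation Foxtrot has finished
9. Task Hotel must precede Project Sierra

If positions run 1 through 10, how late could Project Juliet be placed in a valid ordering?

4

The operations that are forced after Project Juliet, directly or by a chain of constraints, are Task Golf, Project Xray, Project Bravo, Task India, Operation November, Project Sierra. That's 6 operations.
With 6 mandatory successors out of 10 operations total, the latest slot for Project Juliet is 10−6 = 4, and it's reachable by doing all non-successors before Project Juliet.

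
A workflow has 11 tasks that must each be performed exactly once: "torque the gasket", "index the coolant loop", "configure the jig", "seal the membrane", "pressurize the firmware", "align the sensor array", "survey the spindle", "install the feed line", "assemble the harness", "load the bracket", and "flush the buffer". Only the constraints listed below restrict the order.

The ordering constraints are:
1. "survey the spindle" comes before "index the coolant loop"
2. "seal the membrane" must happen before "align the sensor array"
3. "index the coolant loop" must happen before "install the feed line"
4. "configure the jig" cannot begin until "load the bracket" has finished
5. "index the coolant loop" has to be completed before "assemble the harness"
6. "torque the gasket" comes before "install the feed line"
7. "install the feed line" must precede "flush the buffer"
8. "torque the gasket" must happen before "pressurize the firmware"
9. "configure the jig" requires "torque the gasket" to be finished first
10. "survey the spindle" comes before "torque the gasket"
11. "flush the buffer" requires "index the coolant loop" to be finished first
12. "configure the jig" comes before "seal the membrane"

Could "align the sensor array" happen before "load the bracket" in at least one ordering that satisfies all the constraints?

No

The constraints give a chain "load the bracket" → "configure the jig" → "seal the membrane" → "align the sensor array", which forces "load the bracket" before "align the sensor array".
So no valid ordering can have "align the sensor array" before "load the bracket".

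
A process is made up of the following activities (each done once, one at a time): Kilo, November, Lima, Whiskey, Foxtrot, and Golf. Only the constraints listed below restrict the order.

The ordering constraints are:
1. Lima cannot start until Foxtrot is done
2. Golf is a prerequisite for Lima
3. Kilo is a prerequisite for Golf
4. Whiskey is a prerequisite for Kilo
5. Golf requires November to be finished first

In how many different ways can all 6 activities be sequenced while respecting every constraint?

The activities with no prerequisites are November, Whiskey, Foxtrot; any of them can be placed first.
Enumerating by repeatedly choosing an available activity (one whose prerequisites are all placed) gives 15 distinct complete orderings.

15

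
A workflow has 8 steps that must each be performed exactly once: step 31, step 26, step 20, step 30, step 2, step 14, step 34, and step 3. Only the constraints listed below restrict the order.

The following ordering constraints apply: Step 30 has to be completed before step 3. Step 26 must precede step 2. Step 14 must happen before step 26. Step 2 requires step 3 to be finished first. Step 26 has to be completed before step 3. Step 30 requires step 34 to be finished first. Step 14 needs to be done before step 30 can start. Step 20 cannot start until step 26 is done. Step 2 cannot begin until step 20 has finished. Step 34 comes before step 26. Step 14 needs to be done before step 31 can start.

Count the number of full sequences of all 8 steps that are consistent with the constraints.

2 steps have no prerequisites (step 14, step 34), so any of them could come first.
Counting all ways to extend the partial order to a total order gives 65.

65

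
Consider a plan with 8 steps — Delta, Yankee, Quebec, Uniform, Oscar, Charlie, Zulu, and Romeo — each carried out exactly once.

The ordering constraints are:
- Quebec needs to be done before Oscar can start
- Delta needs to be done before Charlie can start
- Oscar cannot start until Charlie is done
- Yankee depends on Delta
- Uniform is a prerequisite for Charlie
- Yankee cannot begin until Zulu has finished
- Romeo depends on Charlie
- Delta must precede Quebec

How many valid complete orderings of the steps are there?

314

The steps with no prerequisites are Delta, Uniform, Zulu; any of them can be placed first.
Enumerating by repeatedly choosing an available step (one whose prerequisites are all placed) gives 314 distinct complete orderings.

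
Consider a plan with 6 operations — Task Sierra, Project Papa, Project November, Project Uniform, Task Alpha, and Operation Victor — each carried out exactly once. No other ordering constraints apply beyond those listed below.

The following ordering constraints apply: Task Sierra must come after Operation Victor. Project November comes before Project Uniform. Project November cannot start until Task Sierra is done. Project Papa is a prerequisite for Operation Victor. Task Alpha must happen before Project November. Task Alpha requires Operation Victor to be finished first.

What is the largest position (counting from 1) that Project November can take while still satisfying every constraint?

The only operation forced after Project November (directly or by a chain) is Project Uniform.
With 1 mandatory successor out of 6 operations total, the latest slot for Project November is 6−1 = 5, and it's reachable by doing all non-successors before Project November.

5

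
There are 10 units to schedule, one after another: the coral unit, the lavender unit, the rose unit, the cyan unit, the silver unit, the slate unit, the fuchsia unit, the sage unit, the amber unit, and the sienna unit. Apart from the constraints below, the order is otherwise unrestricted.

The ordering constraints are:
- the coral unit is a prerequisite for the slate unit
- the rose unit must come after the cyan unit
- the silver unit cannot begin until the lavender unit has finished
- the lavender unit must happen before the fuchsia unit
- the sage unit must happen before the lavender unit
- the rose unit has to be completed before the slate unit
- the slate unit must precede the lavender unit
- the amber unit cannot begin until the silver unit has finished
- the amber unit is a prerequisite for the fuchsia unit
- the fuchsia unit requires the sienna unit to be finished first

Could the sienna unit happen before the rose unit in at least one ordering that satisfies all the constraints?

The constraints leave the sienna unit and the rose unit unordered relative to each other; nothing requires the rose unit earlier.
So a valid ordering placing the sienna unit earlier than the rose unit exists.

Yes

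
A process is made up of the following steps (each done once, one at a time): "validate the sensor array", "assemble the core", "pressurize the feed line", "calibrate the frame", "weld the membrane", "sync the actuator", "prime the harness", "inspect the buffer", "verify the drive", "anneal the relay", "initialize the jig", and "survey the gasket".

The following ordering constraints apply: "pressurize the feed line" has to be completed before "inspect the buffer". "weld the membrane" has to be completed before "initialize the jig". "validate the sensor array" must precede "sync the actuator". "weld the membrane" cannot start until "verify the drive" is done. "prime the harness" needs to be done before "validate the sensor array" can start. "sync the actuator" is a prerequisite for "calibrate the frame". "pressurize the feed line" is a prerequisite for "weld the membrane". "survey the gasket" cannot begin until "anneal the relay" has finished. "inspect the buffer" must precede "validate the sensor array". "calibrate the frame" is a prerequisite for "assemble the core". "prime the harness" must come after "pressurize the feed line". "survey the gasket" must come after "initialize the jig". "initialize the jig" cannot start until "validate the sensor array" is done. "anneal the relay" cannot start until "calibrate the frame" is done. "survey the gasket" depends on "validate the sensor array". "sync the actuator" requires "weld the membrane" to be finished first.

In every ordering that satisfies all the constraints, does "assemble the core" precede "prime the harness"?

There is a chain "prime the harness" → "validate the sensor array" → "sync the actuator" → "calibrate the frame" → "assemble the core", which puts "prime the harness" before "assemble the core".
So "assemble the core" does not have to come before "prime the harness" — it cannot.

No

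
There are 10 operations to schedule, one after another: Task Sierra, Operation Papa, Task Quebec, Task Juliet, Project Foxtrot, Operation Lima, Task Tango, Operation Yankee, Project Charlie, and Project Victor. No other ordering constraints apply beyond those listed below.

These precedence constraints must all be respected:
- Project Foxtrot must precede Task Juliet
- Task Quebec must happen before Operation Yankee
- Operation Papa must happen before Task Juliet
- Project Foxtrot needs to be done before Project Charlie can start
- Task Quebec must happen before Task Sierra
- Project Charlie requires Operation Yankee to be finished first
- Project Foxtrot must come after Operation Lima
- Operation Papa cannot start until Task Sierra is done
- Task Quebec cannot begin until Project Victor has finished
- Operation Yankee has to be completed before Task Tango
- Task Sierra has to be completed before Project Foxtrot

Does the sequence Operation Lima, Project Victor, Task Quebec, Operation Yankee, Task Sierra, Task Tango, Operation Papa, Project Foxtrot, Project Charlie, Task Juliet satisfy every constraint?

Every stated constraint is respected: Operation Lima sits at position 1, ahead of Project Foxtrot at position 8, and each of the other listed pairs likewise has the predecessor earlier in the sequence.

Yes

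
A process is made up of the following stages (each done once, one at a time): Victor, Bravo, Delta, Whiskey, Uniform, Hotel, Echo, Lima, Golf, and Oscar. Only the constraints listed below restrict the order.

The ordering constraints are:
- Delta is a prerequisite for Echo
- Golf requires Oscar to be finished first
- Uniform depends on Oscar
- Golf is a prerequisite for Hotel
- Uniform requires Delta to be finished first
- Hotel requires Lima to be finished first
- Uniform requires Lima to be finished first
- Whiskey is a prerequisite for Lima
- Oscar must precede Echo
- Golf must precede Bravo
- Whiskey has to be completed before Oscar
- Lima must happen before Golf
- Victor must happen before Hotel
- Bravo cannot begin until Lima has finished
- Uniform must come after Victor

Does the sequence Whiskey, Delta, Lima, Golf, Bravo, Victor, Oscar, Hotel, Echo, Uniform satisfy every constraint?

The sequence places Golf ahead of Oscar.
But one of the constraints requires Oscar before Golf, so this ordering violates it.

No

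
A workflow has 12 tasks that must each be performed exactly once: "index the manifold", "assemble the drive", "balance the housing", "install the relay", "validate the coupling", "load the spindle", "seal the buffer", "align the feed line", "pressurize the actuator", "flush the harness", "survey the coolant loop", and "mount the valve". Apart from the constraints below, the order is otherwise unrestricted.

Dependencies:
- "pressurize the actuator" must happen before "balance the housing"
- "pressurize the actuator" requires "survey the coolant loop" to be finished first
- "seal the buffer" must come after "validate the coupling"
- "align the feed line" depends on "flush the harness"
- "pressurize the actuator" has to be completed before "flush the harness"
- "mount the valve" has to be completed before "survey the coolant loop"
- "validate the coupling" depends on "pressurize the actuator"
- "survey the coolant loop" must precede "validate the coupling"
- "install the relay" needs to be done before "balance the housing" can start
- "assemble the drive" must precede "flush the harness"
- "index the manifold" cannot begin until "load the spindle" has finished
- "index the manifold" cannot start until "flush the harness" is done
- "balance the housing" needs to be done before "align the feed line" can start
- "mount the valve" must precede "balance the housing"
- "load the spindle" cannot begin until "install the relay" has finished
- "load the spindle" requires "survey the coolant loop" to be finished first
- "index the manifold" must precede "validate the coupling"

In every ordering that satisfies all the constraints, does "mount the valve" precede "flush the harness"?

There is a constraint chain "mount the valve" → "survey the coolant loop" → "pressurize the actuator" → "flush the harness".
That forces "mount the valve" before "flush the harness" in every valid schedule.

Yes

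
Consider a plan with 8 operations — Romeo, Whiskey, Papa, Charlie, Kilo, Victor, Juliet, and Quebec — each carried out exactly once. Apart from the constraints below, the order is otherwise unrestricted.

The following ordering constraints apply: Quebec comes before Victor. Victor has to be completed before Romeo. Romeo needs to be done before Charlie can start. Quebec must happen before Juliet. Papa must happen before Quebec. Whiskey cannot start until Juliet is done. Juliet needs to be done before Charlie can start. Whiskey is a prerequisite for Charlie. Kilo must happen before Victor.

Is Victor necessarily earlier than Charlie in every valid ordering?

Yes

Chaining the stated constraints: Victor → Romeo → Charlie.
So Victor must precede Charlie in any valid ordering.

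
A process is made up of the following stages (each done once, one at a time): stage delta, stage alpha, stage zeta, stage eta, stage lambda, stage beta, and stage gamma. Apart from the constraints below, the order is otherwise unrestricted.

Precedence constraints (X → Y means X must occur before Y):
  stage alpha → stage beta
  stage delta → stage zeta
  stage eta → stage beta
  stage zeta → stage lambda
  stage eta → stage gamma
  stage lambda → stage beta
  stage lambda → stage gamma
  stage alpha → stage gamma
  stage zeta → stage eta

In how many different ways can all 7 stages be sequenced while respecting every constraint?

20

The stages with no prerequisites are stage delta, stage alpha; any of them can be placed first.
Systematically extending each partial ordering one stage at a time and counting, there are 20 complete orderings.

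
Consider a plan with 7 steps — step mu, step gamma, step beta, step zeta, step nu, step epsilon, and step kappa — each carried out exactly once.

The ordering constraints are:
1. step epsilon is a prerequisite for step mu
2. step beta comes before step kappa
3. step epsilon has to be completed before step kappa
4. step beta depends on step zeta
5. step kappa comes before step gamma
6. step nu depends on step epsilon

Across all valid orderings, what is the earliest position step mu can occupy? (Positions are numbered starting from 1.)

2

The only step forced before step mu (directly or transitively) is step epsilon.
With 1 mandatory predecessor, the earliest step mu can sit is position 1+1 = 2, and placing just that one first achieves it.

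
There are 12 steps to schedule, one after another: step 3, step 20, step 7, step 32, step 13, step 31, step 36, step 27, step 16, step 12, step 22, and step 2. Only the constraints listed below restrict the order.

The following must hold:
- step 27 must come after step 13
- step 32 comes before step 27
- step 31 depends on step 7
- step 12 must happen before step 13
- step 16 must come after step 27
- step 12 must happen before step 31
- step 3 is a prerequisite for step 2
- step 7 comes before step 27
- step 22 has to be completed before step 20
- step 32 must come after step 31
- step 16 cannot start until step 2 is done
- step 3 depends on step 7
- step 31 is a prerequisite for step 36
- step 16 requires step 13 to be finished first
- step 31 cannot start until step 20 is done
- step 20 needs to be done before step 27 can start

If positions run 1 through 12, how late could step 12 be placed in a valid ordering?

6

Following every chain forward from step 12, the steps that must come later are step 32, step 13, step 31, step 36, step 27, step 16 — 6 of them.
With 6 mandatory successors out of 12 steps total, the latest slot for step 12 is 12−6 = 6, and it's reachable by doing all non-successors before step 12.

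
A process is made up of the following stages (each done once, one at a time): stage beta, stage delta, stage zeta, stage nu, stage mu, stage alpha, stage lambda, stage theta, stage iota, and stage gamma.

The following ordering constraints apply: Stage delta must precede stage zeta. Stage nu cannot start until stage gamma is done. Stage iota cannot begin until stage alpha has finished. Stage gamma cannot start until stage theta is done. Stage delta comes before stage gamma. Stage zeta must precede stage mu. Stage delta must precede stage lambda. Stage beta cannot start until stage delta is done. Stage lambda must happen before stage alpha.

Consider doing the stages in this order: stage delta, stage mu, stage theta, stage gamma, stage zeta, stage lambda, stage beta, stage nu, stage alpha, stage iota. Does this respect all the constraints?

The sequence places stage mu ahead of stage zeta.
But one of the constraints requires stage zeta before stage mu, so this ordering violates it.

No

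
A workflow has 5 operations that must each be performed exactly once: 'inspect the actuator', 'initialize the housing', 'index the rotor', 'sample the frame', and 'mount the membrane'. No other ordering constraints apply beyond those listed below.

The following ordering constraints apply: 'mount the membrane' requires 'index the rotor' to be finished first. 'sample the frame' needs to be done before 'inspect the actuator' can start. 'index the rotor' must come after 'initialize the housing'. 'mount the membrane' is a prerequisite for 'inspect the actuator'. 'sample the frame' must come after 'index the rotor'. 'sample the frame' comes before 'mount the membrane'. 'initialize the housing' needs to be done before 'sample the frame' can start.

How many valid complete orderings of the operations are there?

1

Only 'initialize the housing' has no prerequisites, so it must go first.
Continuing from there, at each step only one operation has all its prerequisites placed, so the ordering is fully determined — there is exactly 1.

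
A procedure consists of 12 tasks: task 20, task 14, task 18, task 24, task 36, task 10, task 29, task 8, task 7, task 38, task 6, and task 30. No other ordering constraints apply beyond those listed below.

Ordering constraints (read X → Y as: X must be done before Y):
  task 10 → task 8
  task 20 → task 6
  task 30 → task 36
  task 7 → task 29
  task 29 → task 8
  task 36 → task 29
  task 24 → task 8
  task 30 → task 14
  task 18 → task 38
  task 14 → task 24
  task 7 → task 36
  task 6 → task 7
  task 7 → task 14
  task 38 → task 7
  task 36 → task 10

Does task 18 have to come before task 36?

Yes

Tracing the constraints gives a chain: task 18 → task 38 → task 7 → task 36.
So task 18 must precede task 36 in any valid ordering.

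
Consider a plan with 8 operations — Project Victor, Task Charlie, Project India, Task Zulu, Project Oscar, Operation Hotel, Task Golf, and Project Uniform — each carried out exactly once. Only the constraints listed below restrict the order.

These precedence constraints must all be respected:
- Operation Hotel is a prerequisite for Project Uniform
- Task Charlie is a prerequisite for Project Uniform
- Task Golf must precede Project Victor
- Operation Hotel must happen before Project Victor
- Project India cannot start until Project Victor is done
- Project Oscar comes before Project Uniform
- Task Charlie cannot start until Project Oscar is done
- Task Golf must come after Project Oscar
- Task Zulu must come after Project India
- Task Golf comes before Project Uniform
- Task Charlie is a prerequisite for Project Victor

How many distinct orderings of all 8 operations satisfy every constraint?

32

2 operations have no prerequisites (Project Oscar, Operation Hotel), so any of them could come first.
Systematically extending each partial ordering one operation at a time and counting, there are 32 complete orderings.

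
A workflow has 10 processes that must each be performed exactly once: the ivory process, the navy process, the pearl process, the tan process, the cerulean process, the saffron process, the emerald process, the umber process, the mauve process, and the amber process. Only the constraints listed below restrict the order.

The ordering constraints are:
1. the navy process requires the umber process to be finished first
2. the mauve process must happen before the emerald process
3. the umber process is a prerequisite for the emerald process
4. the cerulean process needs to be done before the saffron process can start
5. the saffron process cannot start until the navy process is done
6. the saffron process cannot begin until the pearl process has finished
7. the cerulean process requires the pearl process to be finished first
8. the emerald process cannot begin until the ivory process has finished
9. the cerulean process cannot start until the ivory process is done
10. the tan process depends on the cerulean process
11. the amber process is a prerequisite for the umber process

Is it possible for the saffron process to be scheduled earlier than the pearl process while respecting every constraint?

No

Following the pearl process → the saffron process, the pearl process must precede the saffron process in every valid ordering.
Hence the saffron process can never be scheduled before the pearl process.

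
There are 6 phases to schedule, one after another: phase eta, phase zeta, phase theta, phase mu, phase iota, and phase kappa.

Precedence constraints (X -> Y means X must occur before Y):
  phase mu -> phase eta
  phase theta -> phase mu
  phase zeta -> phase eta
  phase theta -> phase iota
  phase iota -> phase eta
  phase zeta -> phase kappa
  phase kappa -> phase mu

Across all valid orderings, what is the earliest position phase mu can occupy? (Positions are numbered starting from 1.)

The phases that are forced before phase mu, directly or transitively, are phase zeta, phase theta, phase kappa. That's 3 phases.
So at minimum 3 phases come before phase mu, putting phase mu no earlier than position 4. That position is achievable by scheduling exactly those predecessors first.

4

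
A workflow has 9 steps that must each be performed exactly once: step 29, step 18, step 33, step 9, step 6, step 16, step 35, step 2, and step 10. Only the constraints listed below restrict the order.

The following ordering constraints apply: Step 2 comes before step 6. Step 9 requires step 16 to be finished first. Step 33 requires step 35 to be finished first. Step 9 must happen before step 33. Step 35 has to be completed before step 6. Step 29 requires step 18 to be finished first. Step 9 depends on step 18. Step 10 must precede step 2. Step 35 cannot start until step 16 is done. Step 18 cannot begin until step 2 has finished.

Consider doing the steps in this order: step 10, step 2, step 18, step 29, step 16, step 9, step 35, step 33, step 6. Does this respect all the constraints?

Yes

Checking each listed constraint against this order: for instance, step 2 is in position 2 and step 6 in position 9, so that constraint holds — and the remaining constraints check out the same way.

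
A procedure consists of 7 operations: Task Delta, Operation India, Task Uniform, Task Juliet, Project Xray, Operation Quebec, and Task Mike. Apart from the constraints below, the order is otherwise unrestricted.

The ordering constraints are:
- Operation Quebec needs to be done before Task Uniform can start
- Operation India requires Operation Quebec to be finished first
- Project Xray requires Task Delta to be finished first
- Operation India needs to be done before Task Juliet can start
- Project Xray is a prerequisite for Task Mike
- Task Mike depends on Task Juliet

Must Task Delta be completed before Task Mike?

Chaining the stated constraints: Task Delta → Project Xray → Task Mike.
That forces Task Delta before Task Mike in every valid schedule.

Yes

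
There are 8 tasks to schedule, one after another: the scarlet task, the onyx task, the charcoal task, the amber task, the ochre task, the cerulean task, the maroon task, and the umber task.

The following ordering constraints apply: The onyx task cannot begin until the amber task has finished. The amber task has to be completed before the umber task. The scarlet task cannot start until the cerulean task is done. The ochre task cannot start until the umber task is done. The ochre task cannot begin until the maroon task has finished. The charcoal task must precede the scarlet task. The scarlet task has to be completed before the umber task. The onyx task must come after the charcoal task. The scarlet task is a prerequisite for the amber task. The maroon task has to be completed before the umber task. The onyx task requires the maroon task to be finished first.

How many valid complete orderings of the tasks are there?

30

The tasks with no prerequisites are the charcoal task, the cerulean task, the maroon task; any of them can be placed first.
Counting all ways to extend the partial order to a total order gives 30.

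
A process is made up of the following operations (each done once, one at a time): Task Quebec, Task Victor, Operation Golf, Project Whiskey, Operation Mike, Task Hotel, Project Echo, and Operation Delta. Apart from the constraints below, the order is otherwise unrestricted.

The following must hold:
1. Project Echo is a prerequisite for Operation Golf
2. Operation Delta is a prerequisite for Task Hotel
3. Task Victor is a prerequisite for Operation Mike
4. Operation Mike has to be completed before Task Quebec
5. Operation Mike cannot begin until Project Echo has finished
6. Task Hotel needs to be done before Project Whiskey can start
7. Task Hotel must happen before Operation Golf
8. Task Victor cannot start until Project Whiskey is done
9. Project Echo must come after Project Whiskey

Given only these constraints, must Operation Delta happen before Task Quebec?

Yes

Following the dependencies: Operation Delta → Task Hotel → Project Whiskey → Task Victor → Operation Mike → Task Quebec.
That forces Operation Delta before Task Quebec in every valid schedule.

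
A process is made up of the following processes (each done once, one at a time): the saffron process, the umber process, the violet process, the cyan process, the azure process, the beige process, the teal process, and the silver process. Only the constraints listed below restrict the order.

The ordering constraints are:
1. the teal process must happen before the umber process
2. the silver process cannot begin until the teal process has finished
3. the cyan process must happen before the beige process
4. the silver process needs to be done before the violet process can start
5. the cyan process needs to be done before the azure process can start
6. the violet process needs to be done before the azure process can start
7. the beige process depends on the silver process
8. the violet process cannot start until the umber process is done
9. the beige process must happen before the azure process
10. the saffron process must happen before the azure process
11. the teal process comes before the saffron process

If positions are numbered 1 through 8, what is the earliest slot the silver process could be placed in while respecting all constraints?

2

The only process forced before the silver process (directly or transitively) is the teal process.
With 1 mandatory predecessor, the earliest the silver process can sit is position 1+1 = 2, and placing just that one first achieves it.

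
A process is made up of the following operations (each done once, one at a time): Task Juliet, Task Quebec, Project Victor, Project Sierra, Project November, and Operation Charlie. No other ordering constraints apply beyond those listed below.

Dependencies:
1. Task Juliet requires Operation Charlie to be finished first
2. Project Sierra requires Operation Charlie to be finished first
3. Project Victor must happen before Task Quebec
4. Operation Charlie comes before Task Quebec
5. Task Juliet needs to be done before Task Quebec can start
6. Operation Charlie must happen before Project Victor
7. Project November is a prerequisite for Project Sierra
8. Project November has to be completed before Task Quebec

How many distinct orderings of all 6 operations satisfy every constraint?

26

2 operations have no prerequisites (Project November, Operation Charlie), so any of them could come first.
Enumerating by repeatedly choosing an available operation (one whose prerequisites are all placed) gives 26 distinct complete orderings.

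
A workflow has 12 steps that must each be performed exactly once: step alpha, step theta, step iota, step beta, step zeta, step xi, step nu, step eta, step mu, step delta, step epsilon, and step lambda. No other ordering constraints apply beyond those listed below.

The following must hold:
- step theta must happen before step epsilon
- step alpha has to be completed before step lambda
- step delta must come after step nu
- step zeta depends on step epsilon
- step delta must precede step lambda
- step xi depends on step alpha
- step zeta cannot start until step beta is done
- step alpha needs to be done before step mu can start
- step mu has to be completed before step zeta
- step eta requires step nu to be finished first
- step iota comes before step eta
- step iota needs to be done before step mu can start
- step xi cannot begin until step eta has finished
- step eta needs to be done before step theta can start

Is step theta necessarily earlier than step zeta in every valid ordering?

Chaining the stated constraints: step theta → step epsilon → step zeta.
That forces step theta before step zeta in every valid schedule.

Yes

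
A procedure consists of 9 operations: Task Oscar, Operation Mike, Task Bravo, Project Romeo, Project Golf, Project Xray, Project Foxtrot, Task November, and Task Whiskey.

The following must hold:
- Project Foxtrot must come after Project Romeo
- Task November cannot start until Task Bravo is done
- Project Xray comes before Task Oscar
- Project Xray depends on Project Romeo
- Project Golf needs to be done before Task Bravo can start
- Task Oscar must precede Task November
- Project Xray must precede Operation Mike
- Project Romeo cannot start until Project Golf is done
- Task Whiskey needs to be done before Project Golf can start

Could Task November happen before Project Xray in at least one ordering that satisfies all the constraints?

No

There is a dependency chain Project Xray → Task Oscar → Task November, so Task November always comes after Project Xray.
So no valid ordering can have Task November before Project Xray.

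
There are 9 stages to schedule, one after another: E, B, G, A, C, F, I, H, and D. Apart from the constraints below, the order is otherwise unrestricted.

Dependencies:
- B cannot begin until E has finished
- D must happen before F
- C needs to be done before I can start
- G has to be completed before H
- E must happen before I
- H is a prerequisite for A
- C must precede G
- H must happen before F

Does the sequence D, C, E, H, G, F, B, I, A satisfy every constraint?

In the proposed order, H appears before G.
That contradicts the constraint that G must precede H.

No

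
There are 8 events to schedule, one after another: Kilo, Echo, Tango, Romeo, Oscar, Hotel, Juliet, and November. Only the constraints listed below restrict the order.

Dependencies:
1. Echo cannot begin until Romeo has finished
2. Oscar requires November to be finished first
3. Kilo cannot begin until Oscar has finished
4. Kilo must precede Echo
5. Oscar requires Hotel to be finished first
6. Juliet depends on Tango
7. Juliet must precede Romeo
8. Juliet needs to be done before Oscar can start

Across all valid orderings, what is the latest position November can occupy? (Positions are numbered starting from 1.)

Every event that must follow November has to come after it. Tracing all chains starting from November, those events are: Kilo, Echo, Oscar — 3 in total.
So at least 3 events follow November, putting November no later than position 5. That position is achievable by scheduling everything else first.

5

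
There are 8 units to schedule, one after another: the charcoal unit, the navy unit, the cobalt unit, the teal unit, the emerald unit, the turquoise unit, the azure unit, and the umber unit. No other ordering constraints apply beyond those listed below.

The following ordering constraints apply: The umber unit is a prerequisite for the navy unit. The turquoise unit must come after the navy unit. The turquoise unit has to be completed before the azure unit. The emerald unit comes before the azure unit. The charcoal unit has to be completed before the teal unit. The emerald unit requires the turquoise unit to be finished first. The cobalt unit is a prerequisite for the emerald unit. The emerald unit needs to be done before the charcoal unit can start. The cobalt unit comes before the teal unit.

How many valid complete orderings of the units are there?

The units with no prerequisites are the cobalt unit, the umber unit; any of them can be placed first.
Systematically extending each partial ordering one unit at a time and counting, there are 12 complete orderings.

12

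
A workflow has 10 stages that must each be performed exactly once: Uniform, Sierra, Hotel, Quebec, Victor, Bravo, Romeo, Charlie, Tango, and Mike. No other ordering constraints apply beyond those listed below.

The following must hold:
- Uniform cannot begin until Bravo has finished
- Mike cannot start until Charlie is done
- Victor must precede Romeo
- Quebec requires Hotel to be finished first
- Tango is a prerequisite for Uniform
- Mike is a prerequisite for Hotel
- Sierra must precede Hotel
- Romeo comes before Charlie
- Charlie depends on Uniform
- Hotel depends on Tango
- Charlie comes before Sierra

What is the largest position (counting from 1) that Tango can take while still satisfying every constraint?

4

Following every chain forward from Tango, the stages that must come later are Uniform, Sierra, Hotel, Quebec, Charlie, Mike — 6 of them.
So at least 6 stages follow Tango, putting Tango no later than position 4. That position is achievable by scheduling everything else first.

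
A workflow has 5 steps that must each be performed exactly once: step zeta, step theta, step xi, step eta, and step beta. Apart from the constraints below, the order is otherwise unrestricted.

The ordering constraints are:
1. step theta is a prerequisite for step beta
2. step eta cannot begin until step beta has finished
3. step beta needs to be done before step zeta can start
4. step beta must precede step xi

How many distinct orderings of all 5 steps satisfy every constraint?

Only step theta has no prerequisites, so it must go first.
Counting all ways to extend the partial order to a total order gives 6.

6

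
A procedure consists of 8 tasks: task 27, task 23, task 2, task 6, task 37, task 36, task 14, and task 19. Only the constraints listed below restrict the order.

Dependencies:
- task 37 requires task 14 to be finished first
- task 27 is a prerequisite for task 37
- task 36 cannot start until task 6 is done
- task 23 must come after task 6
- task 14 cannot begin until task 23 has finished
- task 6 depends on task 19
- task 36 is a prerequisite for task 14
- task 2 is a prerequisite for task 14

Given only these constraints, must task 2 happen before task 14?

Yes

There is a constraint chain task 2 → task 14.
That forces task 2 before task 14 in every valid schedule.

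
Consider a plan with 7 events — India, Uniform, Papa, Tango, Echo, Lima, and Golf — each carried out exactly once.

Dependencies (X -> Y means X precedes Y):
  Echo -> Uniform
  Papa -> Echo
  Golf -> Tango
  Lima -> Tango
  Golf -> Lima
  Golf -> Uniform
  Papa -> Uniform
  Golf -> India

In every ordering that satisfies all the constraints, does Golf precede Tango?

Yes

Tracing the constraints gives a chain: Golf → Tango.
So Golf must precede Tango in any valid ordering.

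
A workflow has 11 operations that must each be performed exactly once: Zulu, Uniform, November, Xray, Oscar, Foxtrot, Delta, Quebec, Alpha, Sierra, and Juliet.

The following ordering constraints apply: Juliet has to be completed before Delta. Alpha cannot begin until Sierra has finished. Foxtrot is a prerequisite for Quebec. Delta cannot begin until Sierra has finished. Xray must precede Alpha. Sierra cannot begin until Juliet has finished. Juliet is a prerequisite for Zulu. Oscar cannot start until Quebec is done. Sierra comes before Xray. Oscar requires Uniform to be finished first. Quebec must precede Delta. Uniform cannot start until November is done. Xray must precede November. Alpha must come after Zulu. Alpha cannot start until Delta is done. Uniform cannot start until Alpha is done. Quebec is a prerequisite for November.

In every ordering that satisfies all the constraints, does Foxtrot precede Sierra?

Nothing in the constraints links Foxtrot and Sierra; they are unordered relative to each other.
So Foxtrot can come before Sierra or after — it is not forced.

No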